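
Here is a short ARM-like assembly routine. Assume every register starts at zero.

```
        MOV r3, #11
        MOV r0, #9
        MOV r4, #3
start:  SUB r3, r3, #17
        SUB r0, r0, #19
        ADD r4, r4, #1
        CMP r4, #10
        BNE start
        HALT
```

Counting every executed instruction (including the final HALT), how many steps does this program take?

39

after MOV r3, #11: r3=11
after MOV r0, #9: r0=9
after MOV r4, #3: r4=3
after SUB r3, r3, #17: r3=11-17=-6
after SUB r0, r0, #19: r0=9-19=-10
after ADD r4, r4, #1: r4=3+1=4
CMP r4, #10  (cmp 4,10)
BNE start: taken
after SUB r3, r3, #17: r3=(-6)-17=-23
after SUB r0, r0, #19: r0=(-10)-19=-29
after ADD r4, r4, #1: r4=4+1=5
CMP r4, #10  (cmp 5,10)
BNE start: taken
after SUB r3, r3, #17: r3=(-23)-17=-40
after SUB r0, r0, #19: r0=(-29)-19=-48
after ADD r4, r4, #1: r4=5+1=6
CMP r4, #10  (cmp 6,10)
BNE start: taken
after SUB r3, r3, #17: r3=(-40)-17=-57
after SUB r0, r0, #19: r0=(-48)-19=-67
after ADD r4, r4, #1: r4=6+1=7
CMP r4, #10  (cmp 7,10)
BNE start: taken
after SUB r3, r3, #17: r3=(-57)-17=-74
after SUB r0, r0, #19: r0=(-67)-19=-86
after ADD r4, r4, #1: r4=7+1=8
CMP r4, #10  (cmp 8,10)
BNE start: taken
after SUB r3, r3, #17: r3=(-74)-17=-91
after SUB r0, r0, #19: r0=(-86)-19=-105
after ADD r4, r4, #1: r4=8+1=9
CMP r4, #10  (cmp 9,10)
BNE start: taken
after SUB r3, r3, #17: r3=(-91)-17=-108
after SUB r0, r0, #19: r0=(-105)-19=-124
after ADD r4, r4, #1: r4=9+1=10
CMP r4, #10  (cmp 10,10)
BNE start: not taken
halt.
Total executed instructions: 39.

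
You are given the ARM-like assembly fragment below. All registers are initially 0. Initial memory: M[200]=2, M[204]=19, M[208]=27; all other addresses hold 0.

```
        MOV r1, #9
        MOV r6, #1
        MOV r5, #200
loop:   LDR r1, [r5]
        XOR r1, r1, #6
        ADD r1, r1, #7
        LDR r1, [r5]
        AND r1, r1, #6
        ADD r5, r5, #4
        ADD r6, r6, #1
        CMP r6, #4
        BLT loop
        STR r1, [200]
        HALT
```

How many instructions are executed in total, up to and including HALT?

MOV r1, #9 → r1=9
MOV r6, #1 → r6=1
MOV r5, #200 → r5=200
LDR r1, [r5] → r1=M[200]=2
XOR r1, r1, #6 → r1=2^6=4
ADD r1, r1, #7 → r1=4+7=11
LDR r1, [r5] → r1=M[200]=2
AND r1, r1, #6 → r1=2&6=2
ADD r5, r5, #4 → r5=200+4=204
ADD r6, r6, #1 → r6=1+1=2
CMP r6, #4  (cmp 2,4)
BLT loop: taken
LDR r1, [r5] → r1=M[204]=19
XOR r1, r1, #6 → r1=19^6=21
ADD r1, r1, #7 → r1=21+7=28
LDR r1, [r5] → r1=M[204]=19
AND r1, r1, #6 → r1=19&6=2
ADD r5, r5, #4 → r5=204+4=208
ADD r6, r6, #1 → r6=2+1=3
CMP r6, #4  (cmp 3,4)
BLT loop: taken
LDR r1, [r5] → r1=M[208]=27
XOR r1, r1, #6 → r1=27^6=29
ADD r1, r1, #7 → r1=29+7=36
LDR r1, [r5] → r1=M[208]=27
AND r1, r1, #6 → r1=27&6=2
ADD r5, r5, #4 → r5=208+4=212
ADD r6, r6, #1 → r6=3+1=4
CMP r6, #4  (cmp 4,4)
BLT loop: not taken
STR r1, [200] → M[200]=2
halt.
Total executed instructions: 32.

32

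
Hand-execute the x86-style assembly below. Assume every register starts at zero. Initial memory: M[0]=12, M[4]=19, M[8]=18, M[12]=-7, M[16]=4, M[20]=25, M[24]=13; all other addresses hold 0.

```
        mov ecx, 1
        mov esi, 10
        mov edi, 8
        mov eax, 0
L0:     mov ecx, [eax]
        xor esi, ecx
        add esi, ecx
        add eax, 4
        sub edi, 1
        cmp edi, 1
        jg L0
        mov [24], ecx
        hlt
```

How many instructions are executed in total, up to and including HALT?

55

after mov ecx, 1: ecx=1
after mov esi, 10: esi=10
after mov edi, 8: edi=8
after mov eax, 0: eax=0
after mov ecx, [eax]: ecx=M[0]=12
after xor esi, ecx: esi=10^12=6
after add esi, ecx: esi=6+12=18
after add eax, 4: eax=0+4=4
after sub edi, 1: edi=8-1=7
cmp edi, 1  (cmp 7,1)
jg L0: taken
after mov ecx, [eax]: ecx=M[4]=19
after xor esi, ecx: esi=18^19=1
after add esi, ecx: esi=1+19=20
after add eax, 4: eax=4+4=8
after sub edi, 1: edi=7-1=6
cmp edi, 1  (cmp 6,1)
jg L0: taken
after mov ecx, [eax]: ecx=M[8]=18
after xor esi, ecx: esi=20^18=6
after add esi, ecx: esi=6+18=24
after add eax, 4: eax=8+4=12
after sub edi, 1: edi=6-1=5
cmp edi, 1  (cmp 5,1)
jg L0: taken
after mov ecx, [eax]: ecx=M[12]=-7
after xor esi, ecx: esi=24^(-7)=-31
after add esi, ecx: esi=(-31)+(-7)=-38
after add eax, 4: eax=12+4=16
after sub edi, 1: edi=5-1=4
cmp edi, 1  (cmp 4,1)
jg L0: taken
after mov ecx, [eax]: ecx=M[16]=4
after xor esi, ecx: esi=(-38)^4=-34
after add esi, ecx: esi=(-34)+4=-30
after add eax, 4: eax=16+4=20
after sub edi, 1: edi=4-1=3
cmp edi, 1  (cmp 3,1)
jg L0: taken
after mov ecx, [eax]: ecx=M[20]=25
after xor esi, ecx: esi=(-30)^25=-5
after add esi, ecx: esi=(-5)+25=20
after add eax, 4: eax=20+4=24
after sub edi, 1: edi=3-1=2
cmp edi, 1  (cmp 2,1)
jg L0: taken
after mov ecx, [eax]: ecx=M[24]=13
after xor esi, ecx: esi=20^13=25
after add esi, ecx: esi=25+13=38
after add eax, 4: eax=24+4=28
after sub edi, 1: edi=2-1=1
cmp edi, 1  (cmp 1,1)
jg L0: not taken
mov [24], ecx → M[24]=13
halt.
Total executed instructions: 55.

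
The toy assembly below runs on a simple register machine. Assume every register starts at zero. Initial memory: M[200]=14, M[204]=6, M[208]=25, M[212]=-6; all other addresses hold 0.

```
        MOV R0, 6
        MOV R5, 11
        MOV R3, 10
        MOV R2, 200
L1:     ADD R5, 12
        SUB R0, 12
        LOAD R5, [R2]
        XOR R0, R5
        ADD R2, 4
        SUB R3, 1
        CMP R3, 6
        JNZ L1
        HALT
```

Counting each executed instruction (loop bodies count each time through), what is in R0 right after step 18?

MOV R0, 6 → R0=6
MOV R5, 11 → R5=11
MOV R3, 10 → R3=10
MOV R2, 200 → R2=200
ADD R5, 12 → R5=11+12=23
SUB R0, 12 → R0=6-12=-6
LOAD R5, [R2] → R5=M[200]=14
XOR R0, R5 → R0=(-6)^14=-12
ADD R2, 4 → R2=200+4=204
SUB R3, 1 → R3=10-1=9
CMP R3, 6  (cmp 9,6)
JNZ L1: taken
ADD R5, 12 → R5=14+12=26
SUB R0, 12 → R0=(-12)-12=-24
LOAD R5, [R2] → R5=M[204]=6
XOR R0, R5 → R0=(-24)^6=-18
ADD R2, 4 → R2=204+4=208
SUB R3, 1 → R3=9-1=8
After step 18: R0 = -18.

-18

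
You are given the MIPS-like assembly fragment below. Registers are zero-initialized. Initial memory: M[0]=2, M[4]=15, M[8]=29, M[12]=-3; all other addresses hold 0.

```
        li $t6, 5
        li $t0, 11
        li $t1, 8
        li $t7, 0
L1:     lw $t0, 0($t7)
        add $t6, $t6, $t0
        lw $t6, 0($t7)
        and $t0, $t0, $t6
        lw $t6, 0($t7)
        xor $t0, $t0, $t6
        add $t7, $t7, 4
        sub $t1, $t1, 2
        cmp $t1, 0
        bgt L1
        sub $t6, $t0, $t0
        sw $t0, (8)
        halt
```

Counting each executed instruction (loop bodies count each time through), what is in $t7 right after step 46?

li $t6, 5 → $t6=5
li $t0, 11 → $t0=11
li $t1, 8 → $t1=8
li $t7, 0 → $t7=0
lw $t0, 0($t7) → $t0=M[0]=2
add $t6, $t6, $t0 → $t6=5+2=7
lw $t6, 0($t7) → $t6=M[0]=2
and $t0, $t0, $t6 → $t0=2&2=2
lw $t6, 0($t7) → $t6=M[0]=2
xor $t0, $t0, $t6 → $t0=2^2=0
add $t7, $t7, 4 → $t7=0+4=4
sub $t1, $t1, 2 → $t1=8-2=6
cmp $t1, 0  (cmp 6,0)
bgt L1: taken
lw $t0, 0($t7) → $t0=M[4]=15
add $t6, $t6, $t0 → $t6=2+15=17
lw $t6, 0($t7) → $t6=M[4]=15
and $t0, $t0, $t6 → $t0=15&15=15
lw $t6, 0($t7) → $t6=M[4]=15
xor $t0, $t0, $t6 → $t0=15^15=0
add $t7, $t7, 4 → $t7=4+4=8
sub $t1, $t1, 2 → $t1=6-2=4
cmp $t1, 0  (cmp 4,0)
bgt L1: taken
lw $t0, 0($t7) → $t0=M[8]=29
add $t6, $t6, $t0 → $t6=15+29=44
lw $t6, 0($t7) → $t6=M[8]=29
and $t0, $t0, $t6 → $t0=29&29=29
lw $t6, 0($t7) → $t6=M[8]=29
xor $t0, $t0, $t6 → $t0=29^29=0
add $t7, $t7, 4 → $t7=8+4=12
sub $t1, $t1, 2 → $t1=4-2=2
cmp $t1, 0  (cmp 2,0)
bgt L1: taken
lw $t0, 0($t7) → $t0=M[12]=-3
add $t6, $t6, $t0 → $t6=29+(-3)=26
lw $t6, 0($t7) → $t6=M[12]=-3
and $t0, $t0, $t6 → $t0=(-3)&(-3)=-3
lw $t6, 0($t7) → $t6=M[12]=-3
xor $t0, $t0, $t6 → $t0=(-3)^(-3)=0
add $t7, $t7, 4 → $t7=12+4=16
sub $t1, $t1, 2 → $t1=2-2=0
cmp $t1, 0  (cmp 0,0)
bgt L1: not taken
sub $t6, $t0, $t0 → $t6=0-0=0
sw $t0, (8) → M[8]=0
After step 46: $t7 = 16.

16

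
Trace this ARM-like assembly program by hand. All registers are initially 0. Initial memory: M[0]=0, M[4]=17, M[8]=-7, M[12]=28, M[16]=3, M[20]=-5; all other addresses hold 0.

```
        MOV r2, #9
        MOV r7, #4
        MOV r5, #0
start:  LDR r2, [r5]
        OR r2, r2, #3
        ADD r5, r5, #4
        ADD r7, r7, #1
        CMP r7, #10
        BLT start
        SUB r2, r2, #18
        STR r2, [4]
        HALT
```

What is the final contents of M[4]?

-23

r2=9
r7=4
r5=0
r2=M[0]=0
r2=0|3=3
r5=0+4=4
r7=4+1=5
CMP r7, #10  (cmp 5,10)
BLT start: taken
r2=M[4]=17
r2=17|3=19
r5=4+4=8
r7=5+1=6
CMP r7, #10  (cmp 6,10)
BLT start: taken
r2=M[8]=-7
r2=(-7)|3=-5
r5=8+4=12
r7=6+1=7
CMP r7, #10  (cmp 7,10)
BLT start: taken
r2=M[12]=28
r2=28|3=31
r5=12+4=16
r7=7+1=8
CMP r7, #10  (cmp 8,10)
BLT start: taken
r2=M[16]=3
r2=3|3=3
r5=16+4=20
r7=8+1=9
CMP r7, #10  (cmp 9,10)
BLT start: taken
r2=M[20]=-5
r2=(-5)|3=-5
r5=20+4=24
r7=9+1=10
CMP r7, #10  (cmp 10,10)
BLT start: not taken
r2=(-5)-18=-23
STR r2, [4] → M[4]=-23
halt.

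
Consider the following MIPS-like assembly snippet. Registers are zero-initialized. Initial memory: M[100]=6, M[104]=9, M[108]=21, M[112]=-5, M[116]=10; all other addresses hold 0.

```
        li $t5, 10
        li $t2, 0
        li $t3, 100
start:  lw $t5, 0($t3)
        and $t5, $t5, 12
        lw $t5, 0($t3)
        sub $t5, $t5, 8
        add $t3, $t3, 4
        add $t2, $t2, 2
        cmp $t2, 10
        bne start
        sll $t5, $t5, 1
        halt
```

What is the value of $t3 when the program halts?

after li $t5, 10: $t5=10
after li $t2, 0: $t2=0
after li $t3, 100: $t3=100
after lw $t5, 0($t3): $t5=M[100]=6
after and $t5, $t5, 12: $t5=6&12=4
after lw $t5, 0($t3): $t5=M[100]=6
after sub $t5, $t5, 8: $t5=6-8=-2
after add $t3, $t3, 4: $t3=100+4=104
after add $t2, $t2, 2: $t2=0+2=2
cmp $t2, 10  (cmp 2,10)
bne start: taken
after lw $t5, 0($t3): $t5=M[104]=9
after and $t5, $t5, 12: $t5=9&12=8
after lw $t5, 0($t3): $t5=M[104]=9
after sub $t5, $t5, 8: $t5=9-8=1
after add $t3, $t3, 4: $t3=104+4=108
after add $t2, $t2, 2: $t2=2+2=4
cmp $t2, 10  (cmp 4,10)
bne start: taken
after lw $t5, 0($t3): $t5=M[108]=21
after and $t5, $t5, 12: $t5=21&12=4
after lw $t5, 0($t3): $t5=M[108]=21
after sub $t5, $t5, 8: $t5=21-8=13
after add $t3, $t3, 4: $t3=108+4=112
after add $t2, $t2, 2: $t2=4+2=6
cmp $t2, 10  (cmp 6,10)
bne start: taken
after lw $t5, 0($t3): $t5=M[112]=-5
after and $t5, $t5, 12: $t5=(-5)&12=8
after lw $t5, 0($t3): $t5=M[112]=-5
after sub $t5, $t5, 8: $t5=(-5)-8=-13
after add $t3, $t3, 4: $t3=112+4=116
after add $t2, $t2, 2: $t2=6+2=8
cmp $t2, 10  (cmp 8,10)
bne start: taken
after lw $t5, 0($t3): $t5=M[116]=10
after and $t5, $t5, 12: $t5=10&12=8
after lw $t5, 0($t3): $t5=M[116]=10
after sub $t5, $t5, 8: $t5=10-8=2
after add $t3, $t3, 4: $t3=116+4=120
after add $t2, $t2, 2: $t2=8+2=10
cmp $t2, 10  (cmp 10,10)
bne start: not taken
after sll $t5, $t5, 1: $t5=2<<1=4
halt.

120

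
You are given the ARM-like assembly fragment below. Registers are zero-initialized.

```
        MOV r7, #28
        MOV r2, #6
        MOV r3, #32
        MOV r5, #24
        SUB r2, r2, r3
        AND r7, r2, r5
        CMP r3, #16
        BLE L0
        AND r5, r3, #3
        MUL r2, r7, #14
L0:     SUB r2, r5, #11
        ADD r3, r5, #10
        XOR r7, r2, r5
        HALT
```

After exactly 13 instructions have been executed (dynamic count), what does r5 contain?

0

after MOV r7, #28: r7=28
after MOV r2, #6: r2=6
after MOV r3, #32: r3=32
after MOV r5, #24: r5=24
after SUB r2, r2, r3: r2=6-32=-26
after AND r7, r2, r5: r7=(-26)&24=0
CMP r3, #16  (cmp 32,16)
BLE L0: not taken
after AND r5, r3, #3: r5=32&3=0
after MUL r2, r7, #14: r2=0*14=0
after SUB r2, r5, #11: r2=0-11=-11
after ADD r3, r5, #10: r3=0+10=10
after XOR r7, r2, r5: r7=(-11)^0=-11
After step 13: r5 = 0.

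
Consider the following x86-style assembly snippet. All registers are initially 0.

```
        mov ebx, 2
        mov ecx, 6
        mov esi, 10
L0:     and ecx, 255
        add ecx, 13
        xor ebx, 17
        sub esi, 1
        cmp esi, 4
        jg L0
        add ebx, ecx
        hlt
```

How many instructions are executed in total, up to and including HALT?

after mov ebx, 2: ebx=2
after mov ecx, 6: ecx=6
after mov esi, 10: esi=10
after and ecx, 255: ecx=6&255=6
after add ecx, 13: ecx=6+13=19
after xor ebx, 17: ebx=2^17=19
after sub esi, 1: esi=10-1=9
cmp esi, 4  (cmp 9,4)
jg L0: taken
after and ecx, 255: ecx=19&255=19
after add ecx, 13: ecx=19+13=32
after xor ebx, 17: ebx=19^17=2
after sub esi, 1: esi=9-1=8
cmp esi, 4  (cmp 8,4)
jg L0: taken
after and ecx, 255: ecx=32&255=32
after add ecx, 13: ecx=32+13=45
after xor ebx, 17: ebx=2^17=19
after sub esi, 1: esi=8-1=7
cmp esi, 4  (cmp 7,4)
jg L0: taken
after and ecx, 255: ecx=45&255=45
after add ecx, 13: ecx=45+13=58
after xor ebx, 17: ebx=19^17=2
after sub esi, 1: esi=7-1=6
cmp esi, 4  (cmp 6,4)
jg L0: taken
after and ecx, 255: ecx=58&255=58
after add ecx, 13: ecx=58+13=71
after xor ebx, 17: ebx=2^17=19
after sub esi, 1: esi=6-1=5
cmp esi, 4  (cmp 5,4)
jg L0: taken
after and ecx, 255: ecx=71&255=71
after add ecx, 13: ecx=71+13=84
after xor ebx, 17: ebx=19^17=2
after sub esi, 1: esi=5-1=4
cmp esi, 4  (cmp 4,4)
jg L0: not taken
after add ebx, ecx: ebx=2+84=86
halt.
Total executed instructions: 41.

41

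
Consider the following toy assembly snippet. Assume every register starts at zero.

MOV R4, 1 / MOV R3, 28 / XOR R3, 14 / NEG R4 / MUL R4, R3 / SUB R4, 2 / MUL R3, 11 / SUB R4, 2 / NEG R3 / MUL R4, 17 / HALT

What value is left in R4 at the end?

after MOV R4, 1: R4=1
after MOV R3, 28: R3=28
after XOR R3, 14: R3=28^14=18
after NEG R4: R4=-(1)=-1
after MUL R4, R3: R4=(-1)*18=-18
after SUB R4, 2: R4=(-18)-2=-20
after MUL R3, 11: R3=18*11=198
after SUB R4, 2: R4=(-20)-2=-22
after NEG R3: R3=-(198)=-198
after MUL R4, 17: R4=(-22)*17=-374
halt.

-374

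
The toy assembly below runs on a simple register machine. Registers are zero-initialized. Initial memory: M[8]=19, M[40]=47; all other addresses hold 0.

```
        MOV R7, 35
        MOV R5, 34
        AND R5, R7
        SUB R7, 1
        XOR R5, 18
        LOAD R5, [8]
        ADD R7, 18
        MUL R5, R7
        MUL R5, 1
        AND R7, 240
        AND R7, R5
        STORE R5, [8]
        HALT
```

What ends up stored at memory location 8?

988

MOV R7, 35 → R7=35
MOV R5, 34 → R5=34
AND R5, R7 → R5=34&35=34
SUB R7, 1 → R7=35-1=34
XOR R5, 18 → R5=34^18=48
LOAD R5, [8] → R5=M[8]=19
ADD R7, 18 → R7=34+18=52
MUL R5, R7 → R5=19*52=988
MUL R5, 1 → R5=988*1=988
AND R7, 240 → R7=52&240=48
AND R7, R5 → R7=48&988=16
STORE R5, [8] → M[8]=988
halt.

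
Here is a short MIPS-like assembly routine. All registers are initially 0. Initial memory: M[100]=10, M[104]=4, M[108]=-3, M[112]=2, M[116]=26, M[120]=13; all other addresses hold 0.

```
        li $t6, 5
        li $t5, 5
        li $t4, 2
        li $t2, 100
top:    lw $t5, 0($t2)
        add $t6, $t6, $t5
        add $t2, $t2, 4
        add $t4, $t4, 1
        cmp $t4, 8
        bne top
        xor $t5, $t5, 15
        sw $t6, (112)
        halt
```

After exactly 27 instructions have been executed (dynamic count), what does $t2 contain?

after li $t6, 5: $t6=5
after li $t5, 5: $t5=5
after li $t4, 2: $t4=2
after li $t2, 100: $t2=100
after lw $t5, 0($t2): $t5=M[100]=10
after add $t6, $t6, $t5: $t6=5+10=15
after add $t2, $t2, 4: $t2=100+4=104
after add $t4, $t4, 1: $t4=2+1=3
cmp $t4, 8  (cmp 3,8)
bne top: taken
after lw $t5, 0($t2): $t5=M[104]=4
after add $t6, $t6, $t5: $t6=15+4=19
after add $t2, $t2, 4: $t2=104+4=108
after add $t4, $t4, 1: $t4=3+1=4
cmp $t4, 8  (cmp 4,8)
bne top: taken
after lw $t5, 0($t2): $t5=M[108]=-3
after add $t6, $t6, $t5: $t6=19+(-3)=16
after add $t2, $t2, 4: $t2=108+4=112
after add $t4, $t4, 1: $t4=4+1=5
cmp $t4, 8  (cmp 5,8)
bne top: taken
after lw $t5, 0($t2): $t5=M[112]=2
after add $t6, $t6, $t5: $t6=16+2=18
after add $t2, $t2, 4: $t2=112+4=116
after add $t4, $t4, 1: $t4=5+1=6
cmp $t4, 8  (cmp 6,8)
After step 27: $t2 = 116.

116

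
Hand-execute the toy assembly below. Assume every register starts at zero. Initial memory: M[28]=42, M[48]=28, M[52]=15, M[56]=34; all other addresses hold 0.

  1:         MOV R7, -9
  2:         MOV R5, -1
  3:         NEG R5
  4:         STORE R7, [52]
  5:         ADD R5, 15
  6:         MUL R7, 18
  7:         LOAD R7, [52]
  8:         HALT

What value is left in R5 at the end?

R7=-9
R5=-1
R5=-(-1)=1
STORE R7, [52] → M[52]=-9
R5=1+15=16
R7=(-9)*18=-162
R7=M[52]=-9
halt.

16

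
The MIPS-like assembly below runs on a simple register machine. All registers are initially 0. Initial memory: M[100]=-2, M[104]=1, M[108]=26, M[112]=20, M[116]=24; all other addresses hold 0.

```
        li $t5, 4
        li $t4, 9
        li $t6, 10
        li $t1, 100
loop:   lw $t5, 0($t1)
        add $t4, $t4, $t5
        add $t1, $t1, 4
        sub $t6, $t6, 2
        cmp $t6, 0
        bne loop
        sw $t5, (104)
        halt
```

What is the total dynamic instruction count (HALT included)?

36

li $t5, 4 → $t5=4
li $t4, 9 → $t4=9
li $t6, 10 → $t6=10
li $t1, 100 → $t1=100
lw $t5, 0($t1) → $t5=M[100]=-2
add $t4, $t4, $t5 → $t4=9+(-2)=7
add $t1, $t1, 4 → $t1=100+4=104
sub $t6, $t6, 2 → $t6=10-2=8
cmp $t6, 0  (cmp 8,0)
bne loop: taken
lw $t5, 0($t1) → $t5=M[104]=1
add $t4, $t4, $t5 → $t4=7+1=8
add $t1, $t1, 4 → $t1=104+4=108
sub $t6, $t6, 2 → $t6=8-2=6
cmp $t6, 0  (cmp 6,0)
bne loop: taken
lw $t5, 0($t1) → $t5=M[108]=26
add $t4, $t4, $t5 → $t4=8+26=34
add $t1, $t1, 4 → $t1=108+4=112
sub $t6, $t6, 2 → $t6=6-2=4
cmp $t6, 0  (cmp 4,0)
bne loop: taken
lw $t5, 0($t1) → $t5=M[112]=20
add $t4, $t4, $t5 → $t4=34+20=54
add $t1, $t1, 4 → $t1=112+4=116
sub $t6, $t6, 2 → $t6=4-2=2
cmp $t6, 0  (cmp 2,0)
bne loop: taken
lw $t5, 0($t1) → $t5=M[116]=24
add $t4, $t4, $t5 → $t4=54+24=78
add $t1, $t1, 4 → $t1=116+4=120
sub $t6, $t6, 2 → $t6=2-2=0
cmp $t6, 0  (cmp 0,0)
bne loop: not taken
sw $t5, (104) → M[104]=24
halt.
Total executed instructions: 36.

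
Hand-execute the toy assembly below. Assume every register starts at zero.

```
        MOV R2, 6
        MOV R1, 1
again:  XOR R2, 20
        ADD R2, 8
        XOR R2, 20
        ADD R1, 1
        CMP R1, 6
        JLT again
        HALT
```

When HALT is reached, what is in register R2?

R2=6
R1=1
R2=6^20=18
R2=18+8=26
R2=26^20=14
R1=1+1=2
CMP R1, 6  (cmp 2,6)
JLT again: taken
R2=14^20=26
R2=26+8=34
R2=34^20=54
R1=2+1=3
CMP R1, 6  (cmp 3,6)
JLT again: taken
R2=54^20=34
R2=34+8=42
R2=42^20=62
R1=3+1=4
CMP R1, 6  (cmp 4,6)
JLT again: taken
R2=62^20=42
R2=42+8=50
R2=50^20=38
R1=4+1=5
CMP R1, 6  (cmp 5,6)
JLT again: taken
R2=38^20=50
R2=50+8=58
R2=58^20=46
R1=5+1=6
CMP R1, 6  (cmp 6,6)
JLT again: not taken
halt.

46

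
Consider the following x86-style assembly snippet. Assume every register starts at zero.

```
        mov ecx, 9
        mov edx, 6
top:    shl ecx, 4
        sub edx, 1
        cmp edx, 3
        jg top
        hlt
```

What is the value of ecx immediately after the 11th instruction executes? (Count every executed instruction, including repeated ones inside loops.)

36864

mov ecx, 9 → ecx=9
mov edx, 6 → edx=6
shl ecx, 4 → ecx=9<<4=144
sub edx, 1 → edx=6-1=5
cmp edx, 3  (cmp 5,3)
jg top: taken
shl ecx, 4 → ecx=144<<4=2304
sub edx, 1 → edx=5-1=4
cmp edx, 3  (cmp 4,3)
jg top: taken
shl ecx, 4 → ecx=2304<<4=36864
After step 11: ecx = 36864.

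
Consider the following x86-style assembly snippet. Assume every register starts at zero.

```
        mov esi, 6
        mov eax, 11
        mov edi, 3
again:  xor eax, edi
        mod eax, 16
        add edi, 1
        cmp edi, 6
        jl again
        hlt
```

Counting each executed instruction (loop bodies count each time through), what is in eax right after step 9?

after mov esi, 6: esi=6
after mov eax, 11: eax=11
after mov edi, 3: edi=3
after xor eax, edi: eax=11^3=8
after mod eax, 16: eax=8%16=8
after add edi, 1: edi=3+1=4
cmp edi, 6  (cmp 4,6)
jl again: taken
after xor eax, edi: eax=8^4=12
After step 9: eax = 12.

12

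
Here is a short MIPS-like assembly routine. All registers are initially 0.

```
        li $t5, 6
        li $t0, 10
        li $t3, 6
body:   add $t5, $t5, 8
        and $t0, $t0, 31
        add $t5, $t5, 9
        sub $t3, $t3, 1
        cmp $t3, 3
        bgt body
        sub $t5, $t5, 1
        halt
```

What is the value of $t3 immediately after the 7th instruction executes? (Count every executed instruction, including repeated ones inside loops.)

after li $t5, 6: $t5=6
after li $t0, 10: $t0=10
after li $t3, 6: $t3=6
after add $t5, $t5, 8: $t5=6+8=14
after and $t0, $t0, 31: $t0=10&31=10
after add $t5, $t5, 9: $t5=14+9=23
after sub $t3, $t3, 1: $t3=6-1=5
After step 7: $t3 = 5.

5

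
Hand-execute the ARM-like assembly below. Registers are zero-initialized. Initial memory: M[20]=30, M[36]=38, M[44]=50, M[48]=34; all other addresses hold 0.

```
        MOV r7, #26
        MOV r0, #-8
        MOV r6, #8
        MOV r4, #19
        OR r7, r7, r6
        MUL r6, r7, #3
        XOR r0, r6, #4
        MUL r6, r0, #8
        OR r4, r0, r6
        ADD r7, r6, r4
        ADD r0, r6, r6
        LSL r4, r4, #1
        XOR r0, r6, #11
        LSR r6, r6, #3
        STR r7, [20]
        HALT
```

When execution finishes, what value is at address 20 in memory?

MOV r7, #26 → r7=26
MOV r0, #-8 → r0=-8
MOV r6, #8 → r6=8
MOV r4, #19 → r4=19
OR r7, r7, r6 → r7=26|8=26
MUL r6, r7, #3 → r6=26*3=78
XOR r0, r6, #4 → r0=78^4=74
MUL r6, r0, #8 → r6=74*8=592
OR r4, r0, r6 → r4=74|592=602
ADD r7, r6, r4 → r7=592+602=1194
ADD r0, r6, r6 → r0=592+592=1184
LSL r4, r4, #1 → r4=602<<1=1204
XOR r0, r6, #11 → r0=592^11=603
LSR r6, r6, #3 → r6=592>>3=74
STR r7, [20] → M[20]=1194
halt.

1194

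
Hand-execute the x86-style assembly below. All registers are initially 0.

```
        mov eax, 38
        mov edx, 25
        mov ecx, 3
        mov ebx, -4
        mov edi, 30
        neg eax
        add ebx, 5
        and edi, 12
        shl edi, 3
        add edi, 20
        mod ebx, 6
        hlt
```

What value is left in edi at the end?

eax=38
edx=25
ecx=3
ebx=-4
edi=30
eax=-(38)=-38
ebx=(-4)+5=1
edi=30&12=12
edi=12<<3=96
edi=96+20=116
ebx=1%6=1
halt.

116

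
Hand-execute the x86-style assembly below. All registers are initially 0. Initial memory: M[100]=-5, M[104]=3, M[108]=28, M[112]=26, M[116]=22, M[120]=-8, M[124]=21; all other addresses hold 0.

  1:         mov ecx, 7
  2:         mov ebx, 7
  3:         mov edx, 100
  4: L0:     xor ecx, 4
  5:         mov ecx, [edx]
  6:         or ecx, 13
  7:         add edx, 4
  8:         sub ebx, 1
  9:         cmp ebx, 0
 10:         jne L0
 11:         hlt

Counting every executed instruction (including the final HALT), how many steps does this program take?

after mov ecx, 7: ecx=7
after mov ebx, 7: ebx=7
after mov edx, 100: edx=100
after xor ecx, 4: ecx=7^4=3
after mov ecx, [edx]: ecx=M[100]=-5
after or ecx, 13: ecx=(-5)|13=-1
after add edx, 4: edx=100+4=104
after sub ebx, 1: ebx=7-1=6
cmp ebx, 0  (cmp 6,0)
jne L0: taken
after xor ecx, 4: ecx=(-1)^4=-5
after mov ecx, [edx]: ecx=M[104]=3
after or ecx, 13: ecx=3|13=15
after add edx, 4: edx=104+4=108
after sub ebx, 1: ebx=6-1=5
cmp ebx, 0  (cmp 5,0)
jne L0: taken
after xor ecx, 4: ecx=15^4=11
after mov ecx, [edx]: ecx=M[108]=28
after or ecx, 13: ecx=28|13=29
after add edx, 4: edx=108+4=112
after sub ebx, 1: ebx=5-1=4
cmp ebx, 0  (cmp 4,0)
jne L0: taken
after xor ecx, 4: ecx=29^4=25
after mov ecx, [edx]: ecx=M[112]=26
after or ecx, 13: ecx=26|13=31
after add edx, 4: edx=112+4=116
after sub ebx, 1: ebx=4-1=3
cmp ebx, 0  (cmp 3,0)
jne L0: taken
after xor ecx, 4: ecx=31^4=27
after mov ecx, [edx]: ecx=M[116]=22
after or ecx, 13: ecx=22|13=31
after add edx, 4: edx=116+4=120
after sub ebx, 1: ebx=3-1=2
cmp ebx, 0  (cmp 2,0)
jne L0: taken
after xor ecx, 4: ecx=31^4=27
after mov ecx, [edx]: ecx=M[120]=-8
after or ecx, 13: ecx=(-8)|13=-3
after add edx, 4: edx=120+4=124
after sub ebx, 1: ebx=2-1=1
cmp ebx, 0  (cmp 1,0)
jne L0: taken
after xor ecx, 4: ecx=(-3)^4=-7
after mov ecx, [edx]: ecx=M[124]=21
after or ecx, 13: ecx=21|13=29
after add edx, 4: edx=124+4=128
after sub ebx, 1: ebx=1-1=0
cmp ebx, 0  (cmp 0,0)
jne L0: not taken
halt.
Total executed instructions: 53.

53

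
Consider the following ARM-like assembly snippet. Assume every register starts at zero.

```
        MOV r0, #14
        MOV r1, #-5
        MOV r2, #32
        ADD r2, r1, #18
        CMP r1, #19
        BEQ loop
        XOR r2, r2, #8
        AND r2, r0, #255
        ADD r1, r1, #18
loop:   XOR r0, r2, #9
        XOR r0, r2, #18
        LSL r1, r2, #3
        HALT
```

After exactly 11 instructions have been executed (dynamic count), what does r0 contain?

28

r0=14
r1=-5
r2=32
r2=(-5)+18=13
CMP r1, #19  (cmp -5,19)
BEQ loop: not taken
r2=13^8=5
r2=14&255=14
r1=(-5)+18=13
r0=14^9=7
r0=14^18=28
After step 11: r0 = 28.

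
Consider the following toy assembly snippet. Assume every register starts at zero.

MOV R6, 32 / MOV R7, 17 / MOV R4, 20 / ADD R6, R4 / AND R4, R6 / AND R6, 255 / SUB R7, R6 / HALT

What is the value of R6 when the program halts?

52

R6=32
R7=17
R4=20
R6=32+20=52
R4=20&52=20
R6=52&255=52
R7=17-52=-35
halt.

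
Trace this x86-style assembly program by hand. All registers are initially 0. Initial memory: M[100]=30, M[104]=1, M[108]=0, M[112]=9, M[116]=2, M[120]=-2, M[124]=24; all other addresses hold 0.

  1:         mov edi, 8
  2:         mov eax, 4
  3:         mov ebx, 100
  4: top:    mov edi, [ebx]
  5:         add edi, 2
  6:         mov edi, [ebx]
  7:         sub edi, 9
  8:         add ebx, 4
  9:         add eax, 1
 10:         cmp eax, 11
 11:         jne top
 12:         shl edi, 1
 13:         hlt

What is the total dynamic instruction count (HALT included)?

edi=8
eax=4
ebx=100
edi=M[100]=30
edi=30+2=32
edi=M[100]=30
edi=30-9=21
ebx=100+4=104
eax=4+1=5
cmp eax, 11  (cmp 5,11)
jne top: taken
edi=M[104]=1
edi=1+2=3
edi=M[104]=1
edi=1-9=-8
ebx=104+4=108
eax=5+1=6
cmp eax, 11  (cmp 6,11)
jne top: taken
edi=M[108]=0
edi=0+2=2
edi=M[108]=0
edi=0-9=-9
ebx=108+4=112
eax=6+1=7
cmp eax, 11  (cmp 7,11)
jne top: taken
edi=M[112]=9
edi=9+2=11
edi=M[112]=9
edi=9-9=0
ebx=112+4=116
eax=7+1=8
cmp eax, 11  (cmp 8,11)
jne top: taken
edi=M[116]=2
edi=2+2=4
edi=M[116]=2
edi=2-9=-7
ebx=116+4=120
eax=8+1=9
cmp eax, 11  (cmp 9,11)
jne top: taken
edi=M[120]=-2
edi=(-2)+2=0
edi=M[120]=-2
edi=(-2)-9=-11
ebx=120+4=124
eax=9+1=10
cmp eax, 11  (cmp 10,11)
jne top: taken
edi=M[124]=24
edi=24+2=26
edi=M[124]=24
edi=24-9=15
ebx=124+4=128
eax=10+1=11
cmp eax, 11  (cmp 11,11)
jne top: not taken
edi=15<<1=30
halt.
Total executed instructions: 61.

61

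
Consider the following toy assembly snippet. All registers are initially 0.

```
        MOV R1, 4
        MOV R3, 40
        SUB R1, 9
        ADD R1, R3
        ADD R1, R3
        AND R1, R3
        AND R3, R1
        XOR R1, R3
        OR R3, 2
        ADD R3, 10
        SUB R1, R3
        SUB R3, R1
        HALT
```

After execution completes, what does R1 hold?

-20

MOV R1, 4 → R1=4
MOV R3, 40 → R3=40
SUB R1, 9 → R1=4-9=-5
ADD R1, R3 → R1=(-5)+40=35
ADD R1, R3 → R1=35+40=75
AND R1, R3 → R1=75&40=8
AND R3, R1 → R3=40&8=8
XOR R1, R3 → R1=8^8=0
OR R3, 2 → R3=8|2=10
ADD R3, 10 → R3=10+10=20
SUB R1, R3 → R1=0-20=-20
SUB R3, R1 → R3=20-(-20)=40
halt.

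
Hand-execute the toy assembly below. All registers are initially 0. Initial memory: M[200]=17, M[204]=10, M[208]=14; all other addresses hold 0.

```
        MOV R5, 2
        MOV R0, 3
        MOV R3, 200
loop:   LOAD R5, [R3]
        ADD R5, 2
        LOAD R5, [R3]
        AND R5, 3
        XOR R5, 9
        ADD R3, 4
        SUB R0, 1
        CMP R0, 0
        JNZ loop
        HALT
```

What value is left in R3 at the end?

212

R5=2
R0=3
R3=200
R5=M[200]=17
R5=17+2=19
R5=M[200]=17
R5=17&3=1
R5=1^9=8
R3=200+4=204
R0=3-1=2
CMP R0, 0  (cmp 2,0)
JNZ loop: taken
R5=M[204]=10
R5=10+2=12
R5=M[204]=10
R5=10&3=2
R5=2^9=11
R3=204+4=208
R0=2-1=1
CMP R0, 0  (cmp 1,0)
JNZ loop: taken
R5=M[208]=14
R5=14+2=16
R5=M[208]=14
R5=14&3=2
R5=2^9=11
R3=208+4=212
R0=1-1=0
CMP R0, 0  (cmp 0,0)
JNZ loop: not taken
halt.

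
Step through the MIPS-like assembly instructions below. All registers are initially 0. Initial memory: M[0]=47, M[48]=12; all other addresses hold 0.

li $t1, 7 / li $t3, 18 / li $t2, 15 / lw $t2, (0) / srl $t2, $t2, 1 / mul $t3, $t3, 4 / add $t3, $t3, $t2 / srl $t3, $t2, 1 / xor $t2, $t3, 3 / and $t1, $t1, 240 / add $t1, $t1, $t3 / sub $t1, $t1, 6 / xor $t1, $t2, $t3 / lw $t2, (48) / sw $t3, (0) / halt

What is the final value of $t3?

$t1=7
$t3=18
$t2=15
$t2=M[0]=47
$t2=47>>1=23
$t3=18*4=72
$t3=72+23=95
$t3=23>>1=11
$t2=11^3=8
$t1=7&240=0
$t1=0+11=11
$t1=11-6=5
$t1=8^11=3
$t2=M[48]=12
sw $t3, (0) → M[0]=11
halt.

11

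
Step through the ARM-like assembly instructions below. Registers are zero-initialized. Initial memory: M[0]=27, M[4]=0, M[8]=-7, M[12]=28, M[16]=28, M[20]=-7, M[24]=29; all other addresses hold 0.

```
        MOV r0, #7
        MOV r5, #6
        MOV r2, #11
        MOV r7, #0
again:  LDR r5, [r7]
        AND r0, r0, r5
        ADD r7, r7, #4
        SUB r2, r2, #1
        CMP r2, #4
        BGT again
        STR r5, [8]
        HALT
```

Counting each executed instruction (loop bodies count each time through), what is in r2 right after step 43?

5

MOV r0, #7 → r0=7
MOV r5, #6 → r5=6
MOV r2, #11 → r2=11
MOV r7, #0 → r7=0
LDR r5, [r7] → r5=M[0]=27
AND r0, r0, r5 → r0=7&27=3
ADD r7, r7, #4 → r7=0+4=4
SUB r2, r2, #1 → r2=11-1=10
CMP r2, #4  (cmp 10,4)
BGT again: taken
LDR r5, [r7] → r5=M[4]=0
AND r0, r0, r5 → r0=3&0=0
ADD r7, r7, #4 → r7=4+4=8
SUB r2, r2, #1 → r2=10-1=9
CMP r2, #4  (cmp 9,4)
BGT again: taken
LDR r5, [r7] → r5=M[8]=-7
AND r0, r0, r5 → r0=0&(-7)=0
ADD r7, r7, #4 → r7=8+4=12
SUB r2, r2, #1 → r2=9-1=8
CMP r2, #4  (cmp 8,4)
BGT again: taken
LDR r5, [r7] → r5=M[12]=28
AND r0, r0, r5 → r0=0&28=0
ADD r7, r7, #4 → r7=12+4=16
SUB r2, r2, #1 → r2=8-1=7
CMP r2, #4  (cmp 7,4)
BGT again: taken
LDR r5, [r7] → r5=M[16]=28
AND r0, r0, r5 → r0=0&28=0
ADD r7, r7, #4 → r7=16+4=20
SUB r2, r2, #1 → r2=7-1=6
CMP r2, #4  (cmp 6,4)
BGT again: taken
LDR r5, [r7] → r5=M[20]=-7
AND r0, r0, r5 → r0=0&(-7)=0
ADD r7, r7, #4 → r7=20+4=24
SUB r2, r2, #1 → r2=6-1=5
CMP r2, #4  (cmp 5,4)
BGT again: taken
LDR r5, [r7] → r5=M[24]=29
AND r0, r0, r5 → r0=0&29=0
ADD r7, r7, #4 → r7=24+4=28
After step 43: r2 = 5.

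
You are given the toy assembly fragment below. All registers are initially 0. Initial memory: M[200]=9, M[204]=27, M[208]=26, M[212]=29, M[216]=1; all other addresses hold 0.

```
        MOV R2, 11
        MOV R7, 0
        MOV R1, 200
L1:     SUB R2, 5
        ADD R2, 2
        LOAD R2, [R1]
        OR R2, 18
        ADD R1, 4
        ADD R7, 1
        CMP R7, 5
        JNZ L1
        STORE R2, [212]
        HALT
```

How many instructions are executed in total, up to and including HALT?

MOV R2, 11 → R2=11
MOV R7, 0 → R7=0
MOV R1, 200 → R1=200
SUB R2, 5 → R2=11-5=6
ADD R2, 2 → R2=6+2=8
LOAD R2, [R1] → R2=M[200]=9
OR R2, 18 → R2=9|18=27
ADD R1, 4 → R1=200+4=204
ADD R7, 1 → R7=0+1=1
CMP R7, 5  (cmp 1,5)
JNZ L1: taken
SUB R2, 5 → R2=27-5=22
ADD R2, 2 → R2=22+2=24
LOAD R2, [R1] → R2=M[204]=27
OR R2, 18 → R2=27|18=27
ADD R1, 4 → R1=204+4=208
ADD R7, 1 → R7=1+1=2
CMP R7, 5  (cmp 2,5)
JNZ L1: taken
SUB R2, 5 → R2=27-5=22
ADD R2, 2 → R2=22+2=24
LOAD R2, [R1] → R2=M[208]=26
OR R2, 18 → R2=26|18=26
ADD R1, 4 → R1=208+4=212
ADD R7, 1 → R7=2+1=3
CMP R7, 5  (cmp 3,5)
JNZ L1: taken
SUB R2, 5 → R2=26-5=21
ADD R2, 2 → R2=21+2=23
LOAD R2, [R1] → R2=M[212]=29
OR R2, 18 → R2=29|18=31
ADD R1, 4 → R1=212+4=216
ADD R7, 1 → R7=3+1=4
CMP R7, 5  (cmp 4,5)
JNZ L1: taken
SUB R2, 5 → R2=31-5=26
ADD R2, 2 → R2=26+2=28
LOAD R2, [R1] → R2=M[216]=1
OR R2, 18 → R2=1|18=19
ADD R1, 4 → R1=216+4=220
ADD R7, 1 → R7=4+1=5
CMP R7, 5  (cmp 5,5)
JNZ L1: not taken
STORE R2, [212] → M[212]=19
halt.
Total executed instructions: 45.

45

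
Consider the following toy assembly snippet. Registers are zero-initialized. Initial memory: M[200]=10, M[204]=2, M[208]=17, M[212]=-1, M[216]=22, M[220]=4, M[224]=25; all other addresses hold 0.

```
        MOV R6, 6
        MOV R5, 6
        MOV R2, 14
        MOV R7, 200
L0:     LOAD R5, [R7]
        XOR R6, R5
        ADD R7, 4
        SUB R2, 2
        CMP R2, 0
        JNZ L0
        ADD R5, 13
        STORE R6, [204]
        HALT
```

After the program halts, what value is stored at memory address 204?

-21

R6=6
R5=6
R2=14
R7=200
R5=M[200]=10
R6=6^10=12
R7=200+4=204
R2=14-2=12
CMP R2, 0  (cmp 12,0)
JNZ L0: taken
R5=M[204]=2
R6=12^2=14
R7=204+4=208
R2=12-2=10
CMP R2, 0  (cmp 10,0)
JNZ L0: taken
R5=M[208]=17
R6=14^17=31
R7=208+4=212
R2=10-2=8
CMP R2, 0  (cmp 8,0)
JNZ L0: taken
R5=M[212]=-1
R6=31^(-1)=-32
R7=212+4=216
R2=8-2=6
CMP R2, 0  (cmp 6,0)
JNZ L0: taken
R5=M[216]=22
R6=(-32)^22=-10
R7=216+4=220
R2=6-2=4
CMP R2, 0  (cmp 4,0)
JNZ L0: taken
R5=M[220]=4
R6=(-10)^4=-14
R7=220+4=224
R2=4-2=2
CMP R2, 0  (cmp 2,0)
JNZ L0: taken
R5=M[224]=25
R6=(-14)^25=-21
R7=224+4=228
R2=2-2=0
CMP R2, 0  (cmp 0,0)
JNZ L0: not taken
R5=25+13=38
STORE R6, [204] → M[204]=-21
halt.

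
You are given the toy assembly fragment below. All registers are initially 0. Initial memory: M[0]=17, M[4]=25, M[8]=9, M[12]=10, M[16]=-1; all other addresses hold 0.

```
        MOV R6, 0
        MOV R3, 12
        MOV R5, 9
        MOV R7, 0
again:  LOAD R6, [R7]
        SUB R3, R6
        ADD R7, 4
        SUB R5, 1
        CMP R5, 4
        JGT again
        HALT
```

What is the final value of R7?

20

R6=0
R3=12
R5=9
R7=0
R6=M[0]=17
R3=12-17=-5
R7=0+4=4
R5=9-1=8
CMP R5, 4  (cmp 8,4)
JGT again: taken
R6=M[4]=25
R3=(-5)-25=-30
R7=4+4=8
R5=8-1=7
CMP R5, 4  (cmp 7,4)
JGT again: taken
R6=M[8]=9
R3=(-30)-9=-39
R7=8+4=12
R5=7-1=6
CMP R5, 4  (cmp 6,4)
JGT again: taken
R6=M[12]=10
R3=(-39)-10=-49
R7=12+4=16
R5=6-1=5
CMP R5, 4  (cmp 5,4)
JGT again: taken
R6=M[16]=-1
R3=(-49)-(-1)=-48
R7=16+4=20
R5=5-1=4
CMP R5, 4  (cmp 4,4)
JGT again: not taken
halt.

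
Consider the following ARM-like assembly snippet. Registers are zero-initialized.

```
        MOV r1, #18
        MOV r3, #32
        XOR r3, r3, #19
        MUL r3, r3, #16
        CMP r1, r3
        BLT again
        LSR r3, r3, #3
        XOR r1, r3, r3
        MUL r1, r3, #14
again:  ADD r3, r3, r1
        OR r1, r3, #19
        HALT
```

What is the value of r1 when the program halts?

MOV r1, #18 → r1=18
MOV r3, #32 → r3=32
XOR r3, r3, #19 → r3=32^19=51
MUL r3, r3, #16 → r3=51*16=816
CMP r1, r3  (cmp 18,816)
BLT again: taken
ADD r3, r3, r1 → r3=816+18=834
OR r1, r3, #19 → r1=834|19=851
halt.

851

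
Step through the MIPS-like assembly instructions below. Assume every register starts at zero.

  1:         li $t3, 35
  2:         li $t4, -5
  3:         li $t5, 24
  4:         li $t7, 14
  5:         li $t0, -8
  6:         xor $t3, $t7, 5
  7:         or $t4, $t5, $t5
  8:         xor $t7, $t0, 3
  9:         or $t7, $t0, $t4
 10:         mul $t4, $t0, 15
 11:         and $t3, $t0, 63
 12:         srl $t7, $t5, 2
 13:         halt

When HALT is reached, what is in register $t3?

56

li $t3, 35 → $t3=35
li $t4, -5 → $t4=-5
li $t5, 24 → $t5=24
li $t7, 14 → $t7=14
li $t0, -8 → $t0=-8
xor $t3, $t7, 5 → $t3=14^5=11
or $t4, $t5, $t5 → $t4=24|24=24
xor $t7, $t0, 3 → $t7=(-8)^3=-5
or $t7, $t0, $t4 → $t7=(-8)|24=-8
mul $t4, $t0, 15 → $t4=(-8)*15=-120
and $t3, $t0, 63 → $t3=(-8)&63=56
srl $t7, $t5, 2 → $t7=24>>2=6
halt.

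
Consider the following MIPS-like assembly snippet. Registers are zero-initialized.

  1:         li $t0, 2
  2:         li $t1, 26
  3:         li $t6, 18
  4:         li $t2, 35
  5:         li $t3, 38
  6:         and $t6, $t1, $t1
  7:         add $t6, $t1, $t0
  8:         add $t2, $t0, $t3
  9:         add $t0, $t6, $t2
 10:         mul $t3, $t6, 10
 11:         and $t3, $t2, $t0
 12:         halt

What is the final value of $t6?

28

li $t0, 2 → $t0=2
li $t1, 26 → $t1=26
li $t6, 18 → $t6=18
li $t2, 35 → $t2=35
li $t3, 38 → $t3=38
and $t6, $t1, $t1 → $t6=26&26=26
add $t6, $t1, $t0 → $t6=26+2=28
add $t2, $t0, $t3 → $t2=2+38=40
add $t0, $t6, $t2 → $t0=28+40=68
mul $t3, $t6, 10 → $t3=28*10=280
and $t3, $t2, $t0 → $t3=40&68=0
halt.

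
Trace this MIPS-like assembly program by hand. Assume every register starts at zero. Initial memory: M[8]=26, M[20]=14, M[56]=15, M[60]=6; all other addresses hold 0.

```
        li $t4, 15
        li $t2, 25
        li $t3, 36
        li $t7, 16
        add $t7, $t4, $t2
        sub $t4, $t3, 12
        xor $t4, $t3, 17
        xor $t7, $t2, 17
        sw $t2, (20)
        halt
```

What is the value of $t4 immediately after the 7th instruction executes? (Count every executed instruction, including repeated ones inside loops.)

53

$t4=15
$t2=25
$t3=36
$t7=16
$t7=15+25=40
$t4=36-12=24
$t4=36^17=53
After step 7: $t4 = 53.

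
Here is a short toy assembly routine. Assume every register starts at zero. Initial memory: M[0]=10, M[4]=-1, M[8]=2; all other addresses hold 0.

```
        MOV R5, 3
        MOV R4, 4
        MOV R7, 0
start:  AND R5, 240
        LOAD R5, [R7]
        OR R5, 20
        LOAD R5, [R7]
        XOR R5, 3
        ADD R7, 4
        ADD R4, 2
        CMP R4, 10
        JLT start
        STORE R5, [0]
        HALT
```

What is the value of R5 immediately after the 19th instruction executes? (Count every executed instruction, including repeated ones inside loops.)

after MOV R5, 3: R5=3
after MOV R4, 4: R4=4
after MOV R7, 0: R7=0
after AND R5, 240: R5=3&240=0
after LOAD R5, [R7]: R5=M[0]=10
after OR R5, 20: R5=10|20=30
after LOAD R5, [R7]: R5=M[0]=10
after XOR R5, 3: R5=10^3=9
after ADD R7, 4: R7=0+4=4
after ADD R4, 2: R4=4+2=6
CMP R4, 10  (cmp 6,10)
JLT start: taken
after AND R5, 240: R5=9&240=0
after LOAD R5, [R7]: R5=M[4]=-1
after OR R5, 20: R5=(-1)|20=-1
after LOAD R5, [R7]: R5=M[4]=-1
after XOR R5, 3: R5=(-1)^3=-4
after ADD R7, 4: R7=4+4=8
after ADD R4, 2: R4=6+2=8
After step 19: R5 = -4.

-4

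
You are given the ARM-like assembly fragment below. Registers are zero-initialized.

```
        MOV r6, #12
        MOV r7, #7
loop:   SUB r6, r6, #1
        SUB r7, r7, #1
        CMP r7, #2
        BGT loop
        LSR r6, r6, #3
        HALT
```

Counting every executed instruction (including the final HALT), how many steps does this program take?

24

r6=12
r7=7
r6=12-1=11
r7=7-1=6
CMP r7, #2  (cmp 6,2)
BGT loop: taken
r6=11-1=10
r7=6-1=5
CMP r7, #2  (cmp 5,2)
BGT loop: taken
r6=10-1=9
r7=5-1=4
CMP r7, #2  (cmp 4,2)
BGT loop: taken
r6=9-1=8
r7=4-1=3
CMP r7, #2  (cmp 3,2)
BGT loop: taken
r6=8-1=7
r7=3-1=2
CMP r7, #2  (cmp 2,2)
BGT loop: not taken
r6=7>>3=0
halt.
Total executed instructions: 24.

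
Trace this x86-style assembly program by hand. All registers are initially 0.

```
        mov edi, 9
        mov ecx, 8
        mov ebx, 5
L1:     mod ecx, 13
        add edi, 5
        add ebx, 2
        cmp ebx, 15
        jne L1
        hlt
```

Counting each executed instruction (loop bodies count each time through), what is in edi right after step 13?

19

after mov edi, 9: edi=9
after mov ecx, 8: ecx=8
after mov ebx, 5: ebx=5
after mod ecx, 13: ecx=8%13=8
after add edi, 5: edi=9+5=14
after add ebx, 2: ebx=5+2=7
cmp ebx, 15  (cmp 7,15)
jne L1: taken
after mod ecx, 13: ecx=8%13=8
after add edi, 5: edi=14+5=19
after add ebx, 2: ebx=7+2=9
cmp ebx, 15  (cmp 9,15)
jne L1: taken
After step 13: edi = 19.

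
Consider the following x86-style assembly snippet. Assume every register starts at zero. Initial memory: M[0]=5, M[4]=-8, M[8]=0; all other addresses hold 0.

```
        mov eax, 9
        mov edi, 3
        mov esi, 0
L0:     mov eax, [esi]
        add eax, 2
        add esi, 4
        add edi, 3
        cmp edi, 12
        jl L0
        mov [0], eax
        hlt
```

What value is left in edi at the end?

after mov eax, 9: eax=9
after mov edi, 3: edi=3
after mov esi, 0: esi=0
after mov eax, [esi]: eax=M[0]=5
after add eax, 2: eax=5+2=7
after add esi, 4: esi=0+4=4
after add edi, 3: edi=3+3=6
cmp edi, 12  (cmp 6,12)
jl L0: taken
after mov eax, [esi]: eax=M[4]=-8
after add eax, 2: eax=(-8)+2=-6
after add esi, 4: esi=4+4=8
after add edi, 3: edi=6+3=9
cmp edi, 12  (cmp 9,12)
jl L0: taken
after mov eax, [esi]: eax=M[8]=0
after add eax, 2: eax=0+2=2
after add esi, 4: esi=8+4=12
after add edi, 3: edi=9+3=12
cmp edi, 12  (cmp 12,12)
jl L0: not taken
mov [0], eax → M[0]=2
halt.

12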